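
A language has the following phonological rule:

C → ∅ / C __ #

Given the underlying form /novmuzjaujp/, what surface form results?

novmuzjauj

/p/ is the second consonant of a word-final cluster /jp/, so it deletes.
The other instances of /n/, /v/, /m/, /z/, /j/ do not occur in the required environment and remain unchanged.
Surface form: [novmuzjauj].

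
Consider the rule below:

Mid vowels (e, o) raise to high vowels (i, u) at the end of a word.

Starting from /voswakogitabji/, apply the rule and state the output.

No segment of /voswakogitabji/ meets the structural description of the rule, so the form surfaces unchanged.

voswakogitabji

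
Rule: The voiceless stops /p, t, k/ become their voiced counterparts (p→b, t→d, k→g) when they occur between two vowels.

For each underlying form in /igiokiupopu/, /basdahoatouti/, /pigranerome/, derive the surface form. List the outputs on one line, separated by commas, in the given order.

/igiokiupopu/: /k/ is a voiceless stop between vowels /o/ and /i/, so it voices to [g]. /p/ is a voiceless stop between vowels /u/ and /o/, so it voices to [b]. /p/ is a voiceless stop between vowels /o/ and /u/, so it voices to [b]. → [igiogiubobu].
/basdahoatouti/: /t/ is a voiceless stop between vowels /a/ and /o/, so it voices to [d]. /t/ is a voiceless stop between vowels /u/ and /i/, so it voices to [d]. → [basdahoadoudi].
/pigranerome/: the rule's environment is not met; surfaces unchanged as [pigranerome].

igiogiubobu, basdahoadoudi, pigranerome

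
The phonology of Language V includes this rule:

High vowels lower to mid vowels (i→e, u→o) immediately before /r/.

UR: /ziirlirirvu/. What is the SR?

zierlerervu

/i/ is a high vowel immediately before /r/, so it lowers to [e].
/i/ is a high vowel immediately before /r/, so it lowers to [e].
/i/ is a high vowel immediately before /r/, so it lowers to [e].
Surface form: [zierlerervu].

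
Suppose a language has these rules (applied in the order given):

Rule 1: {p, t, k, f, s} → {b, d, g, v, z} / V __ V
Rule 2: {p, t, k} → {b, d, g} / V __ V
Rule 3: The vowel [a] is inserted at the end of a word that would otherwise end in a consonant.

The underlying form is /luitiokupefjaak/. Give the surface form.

Rule 1 (intervocalic voicing): /t/ is a voiceless obstruent between vowels /i/ and /i/, so it voices to [d]. /k/ is a voiceless obstruent between vowels /o/ and /u/, so it voices to [g]. /p/ is a voiceless obstruent between vowels /u/ and /e/, so it voices to [b]. /luitiokupefjaak/ → luidiogubefjaak.
Rule 2 (intervocalic voicing): no segment meets the environment; /luidiogubefjaak/ is unchanged.
Rule 3 (final a-epenthesis): the form ends in the consonant /k/, so [a] is inserted word-finally. /luidiogubefjaak/ → luidiogubefjaaka.

luidiogubefjaaka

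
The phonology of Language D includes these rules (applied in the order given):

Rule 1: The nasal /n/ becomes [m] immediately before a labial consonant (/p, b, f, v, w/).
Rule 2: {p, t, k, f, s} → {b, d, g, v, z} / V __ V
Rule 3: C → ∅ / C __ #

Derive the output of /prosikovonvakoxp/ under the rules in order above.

Rule 1 (nasal place assimilation): /n/ precedes the labial consonant /v/, so it assimilates in place to [m]. /prosikovonvakoxp/ → prosikovomvakoxp.
Rule 2 (intervocalic voicing): /s/ is a voiceless obstruent between vowels /o/ and /i/, so it voices to [z]. /k/ is a voiceless obstruent between vowels /i/ and /o/, so it voices to [g]. /k/ is a voiceless obstruent between vowels /a/ and /o/, so it voices to [g]. /prosikovomvakoxp/ → prozigovomvagoxp.
Rule 3 (final cluster simplification): /p/ is the second consonant of a word-final cluster /xp/, so it deletes. /prozigovomvagoxp/ → prozigovomvagox.

prozigovomvagox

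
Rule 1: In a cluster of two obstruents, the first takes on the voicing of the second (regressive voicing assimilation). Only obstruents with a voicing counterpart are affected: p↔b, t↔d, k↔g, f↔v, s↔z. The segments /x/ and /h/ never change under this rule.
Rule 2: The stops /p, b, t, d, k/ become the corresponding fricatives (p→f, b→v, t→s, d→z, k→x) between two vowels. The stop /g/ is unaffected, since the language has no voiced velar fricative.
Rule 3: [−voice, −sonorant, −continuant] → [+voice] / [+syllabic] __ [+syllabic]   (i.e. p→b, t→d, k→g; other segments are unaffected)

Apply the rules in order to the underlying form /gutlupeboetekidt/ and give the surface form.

gutlufevoesexitt

Rule 1 (regressive voicing assimilation): /d/ precedes the voiceless obstruent /t/, so it devoices to [t] by assimilation. /gutlupeboetekidt/ → gutlupeboetekitt.
Rule 2 (intervocalic spirantization): /p/ is a stop between vowels /u/ and /e/, so it spirantizes to the fricative [f]. /b/ is a stop between vowels /e/ and /o/, so it spirantizes to the fricative [v]. /t/ is a stop between vowels /e/ and /e/, so it spirantizes to the fricative [s]. /k/ is a stop between vowels /e/ and /i/, so it spirantizes to the fricative [x]. /gutlupeboetekitt/ → gutlufevoesexitt.
Rule 3 (intervocalic voicing): no segment meets the environment; /gutlufevoesexitt/ is unchanged.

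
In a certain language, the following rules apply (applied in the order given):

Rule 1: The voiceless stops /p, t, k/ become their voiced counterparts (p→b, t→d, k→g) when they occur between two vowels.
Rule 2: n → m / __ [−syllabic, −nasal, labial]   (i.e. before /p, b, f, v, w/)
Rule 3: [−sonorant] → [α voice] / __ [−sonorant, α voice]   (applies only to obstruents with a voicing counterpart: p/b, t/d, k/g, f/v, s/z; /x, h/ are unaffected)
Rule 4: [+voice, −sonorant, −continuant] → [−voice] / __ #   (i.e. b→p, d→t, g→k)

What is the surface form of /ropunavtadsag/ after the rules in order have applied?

robunaftatsak

Rule 1 (intervocalic voicing): /p/ is a voiceless stop between vowels /o/ and /u/, so it voices to [b]. /ropunavtadsag/ → robunavtadsag.
Rule 2 (nasal place assimilation): no segment meets the environment; /robunavtadsag/ is unchanged.
Rule 3 (regressive voicing assimilation): /v/ precedes the voiceless obstruent /t/, so it devoices to [f] by assimilation. /d/ precedes the voiceless obstruent /s/, so it devoices to [t] by assimilation. /robunavtadsag/ → robunaftatsag.
Rule 4 (final devoicing): /g/ is a voiced stop in word-final position, so it devoices to [k]. /robunaftatsag/ → robunaftatsak.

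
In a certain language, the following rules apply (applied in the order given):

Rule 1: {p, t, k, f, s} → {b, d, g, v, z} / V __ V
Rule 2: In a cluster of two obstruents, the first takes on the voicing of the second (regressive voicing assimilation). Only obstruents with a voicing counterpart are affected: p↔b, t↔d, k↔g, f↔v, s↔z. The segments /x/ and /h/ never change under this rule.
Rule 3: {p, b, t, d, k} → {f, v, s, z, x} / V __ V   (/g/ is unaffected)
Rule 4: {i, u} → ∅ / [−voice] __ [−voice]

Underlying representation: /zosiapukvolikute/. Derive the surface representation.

Rule 1 (intervocalic voicing): /s/ is a voiceless obstruent between vowels /o/ and /i/, so it voices to [z]. /p/ is a voiceless obstruent between vowels /a/ and /u/, so it voices to [b]. /k/ is a voiceless obstruent between vowels /i/ and /u/, so it voices to [g]. /t/ is a voiceless obstruent between vowels /u/ and /e/, so it voices to [d]. /zosiapukvolikute/ → zoziabukvoligude.
Rule 2 (regressive voicing assimilation): /k/ precedes the voiced obstruent /v/, so it voices to [g] by assimilation. /zoziabukvoligude/ → zoziabugvoligude.
Rule 3 (intervocalic spirantization): /b/ is a stop between vowels /a/ and /u/, so it spirantizes to the fricative [v]. /d/ is a stop between vowels /u/ and /e/, so it spirantizes to the fricative [z]. /zoziabugvoligude/ → zoziavugvoliguze.
Rule 4 (high vowel syncope): no segment meets the environment; /zoziavugvoliguze/ is unchanged.

zoziavugvoliguze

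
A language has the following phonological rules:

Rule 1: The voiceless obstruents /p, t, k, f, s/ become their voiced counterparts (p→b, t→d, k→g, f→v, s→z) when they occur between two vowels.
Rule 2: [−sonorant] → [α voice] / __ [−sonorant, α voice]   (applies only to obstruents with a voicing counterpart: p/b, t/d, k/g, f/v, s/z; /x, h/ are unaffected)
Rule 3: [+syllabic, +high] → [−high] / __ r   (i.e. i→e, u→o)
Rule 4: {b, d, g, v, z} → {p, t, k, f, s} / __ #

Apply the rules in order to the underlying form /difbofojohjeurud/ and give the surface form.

Rule 1 (intervocalic voicing): /f/ is a voiceless obstruent between vowels /o/ and /o/, so it voices to [v]. /difbofojohjeurud/ → difbovojohjeurud.
Rule 2 (regressive voicing assimilation): /f/ precedes the voiced obstruent /b/, so it voices to [v] by assimilation. /difbovojohjeurud/ → divbovojohjeurud.
Rule 3 (pre-rhotic lowering): /u/ is a high vowel immediately before /r/, so it lowers to [o]. /divbovojohjeurud/ → divbovojohjeorud.
Rule 4 (final devoicing): /d/ is a voiced obstruent in word-final position, so it devoices to [t]. /divbovojohjeorud/ → divbovojohjeorut.

divbovojohjeorut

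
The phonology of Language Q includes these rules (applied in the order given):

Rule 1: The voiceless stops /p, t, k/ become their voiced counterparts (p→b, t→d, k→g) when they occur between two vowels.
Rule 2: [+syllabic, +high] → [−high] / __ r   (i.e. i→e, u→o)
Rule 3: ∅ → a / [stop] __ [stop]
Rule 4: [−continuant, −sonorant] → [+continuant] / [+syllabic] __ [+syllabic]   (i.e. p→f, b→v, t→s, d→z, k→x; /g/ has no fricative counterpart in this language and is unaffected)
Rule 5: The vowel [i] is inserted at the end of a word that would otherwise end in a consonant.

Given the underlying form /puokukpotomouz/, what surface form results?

puoguxafozomouzi

Rule 1 (intervocalic voicing): /k/ is a voiceless stop between vowels /o/ and /u/, so it voices to [g]. /t/ is a voiceless stop between vowels /o/ and /o/, so it voices to [d]. /puokukpotomouz/ → puogukpodomouz.
Rule 2 (pre-rhotic lowering): no segment meets the environment; /puogukpodomouz/ is unchanged.
Rule 3 (stop-cluster a-epenthesis): /k/ and /p/ form a stop–stop cluster, so [a] is inserted between them. /puogukpodomouz/ → puogukapodomouz.
Rule 4 (intervocalic spirantization): /k/ is a stop between vowels /u/ and /a/, so it spirantizes to the fricative [x]. /p/ is a stop between vowels /a/ and /o/, so it spirantizes to the fricative [f]. /d/ is a stop between vowels /o/ and /o/, so it spirantizes to the fricative [z]. /puogukapodomouz/ → puoguxafozomouz.
Rule 5 (final i-epenthesis): the form ends in the consonant /z/, so [i] is inserted word-finally. /puoguxafozomouz/ → puoguxafozomouzi.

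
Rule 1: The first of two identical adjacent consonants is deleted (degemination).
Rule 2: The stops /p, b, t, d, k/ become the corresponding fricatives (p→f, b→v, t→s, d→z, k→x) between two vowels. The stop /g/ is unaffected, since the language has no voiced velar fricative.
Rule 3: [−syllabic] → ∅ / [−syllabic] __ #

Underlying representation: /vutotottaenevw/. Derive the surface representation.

Rule 1 (degemination): /tt/ is a geminate; the first /t/ deletes. /vutotottaenevw/ → vutototaenevw.
Rule 2 (intervocalic spirantization): /t/ is a stop between vowels /u/ and /o/, so it spirantizes to the fricative [s]. /t/ is a stop between vowels /o/ and /o/, so it spirantizes to the fricative [s]. /t/ is a stop between vowels /o/ and /a/, so it spirantizes to the fricative [s]. /vutototaenevw/ → vusososaenevw.
Rule 3 (final cluster simplification): /w/ is the second consonant of a word-final cluster /vw/, so it deletes. /vusososaenevw/ → vusososaenev.

vusososaenev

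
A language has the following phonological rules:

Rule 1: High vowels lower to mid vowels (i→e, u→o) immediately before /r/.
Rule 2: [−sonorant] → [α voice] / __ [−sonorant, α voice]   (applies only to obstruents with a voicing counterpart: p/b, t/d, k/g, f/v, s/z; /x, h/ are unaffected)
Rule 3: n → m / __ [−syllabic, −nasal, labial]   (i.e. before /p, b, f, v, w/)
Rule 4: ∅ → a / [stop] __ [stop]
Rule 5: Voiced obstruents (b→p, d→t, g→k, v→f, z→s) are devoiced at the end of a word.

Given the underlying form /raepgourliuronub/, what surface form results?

raebagoorlioronup

Rule 1 (pre-rhotic lowering): /u/ is a high vowel immediately before /r/, so it lowers to [o]. /u/ is a high vowel immediately before /r/, so it lowers to [o]. /raepgourliuronub/ → raepgoorlioronub.
Rule 2 (regressive voicing assimilation): /p/ precedes the voiced obstruent /g/, so it voices to [b] by assimilation. /raepgoorlioronub/ → raebgoorlioronub.
Rule 3 (nasal place assimilation): no segment meets the environment; /raebgoorlioronub/ is unchanged.
Rule 4 (stop-cluster a-epenthesis): /b/ and /g/ form a stop–stop cluster, so [a] is inserted between them. /raebgoorlioronub/ → raebagoorlioronub.
Rule 5 (final devoicing): /b/ is a voiced obstruent in word-final position, so it devoices to [p]. /raebagoorlioronub/ → raebagoorlioronup.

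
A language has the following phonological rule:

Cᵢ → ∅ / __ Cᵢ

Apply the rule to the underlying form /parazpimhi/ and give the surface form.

No segment of /parazpimhi/ meets the structural description of the rule, so the form surfaces unchanged.

parazpimhi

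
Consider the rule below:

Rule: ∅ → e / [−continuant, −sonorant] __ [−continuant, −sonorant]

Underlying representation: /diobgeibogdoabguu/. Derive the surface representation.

diobegeibogedoabeguu

/b/ and /g/ form a stop–stop cluster, so [e] is inserted between them.
/g/ and /d/ form a stop–stop cluster, so [e] is inserted between them.
/b/ and /g/ form a stop–stop cluster, so [e] is inserted between them.
Surface form: [diobegeibogedoabeguu].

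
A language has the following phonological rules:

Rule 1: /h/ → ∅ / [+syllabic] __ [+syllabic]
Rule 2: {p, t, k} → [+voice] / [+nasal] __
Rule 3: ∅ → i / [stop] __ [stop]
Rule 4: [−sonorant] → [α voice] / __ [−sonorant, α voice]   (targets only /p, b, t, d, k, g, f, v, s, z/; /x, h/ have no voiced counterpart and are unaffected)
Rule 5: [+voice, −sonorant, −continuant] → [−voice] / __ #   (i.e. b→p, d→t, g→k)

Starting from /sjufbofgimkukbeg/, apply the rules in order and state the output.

Rule 1 (intervocalic h-deletion): no segment meets the environment; /sjufbofgimkukbeg/ is unchanged.
Rule 2 (post-nasal voicing): /k/ is a voiceless stop immediately after the nasal /m/, so it voices to [g]. /sjufbofgimkukbeg/ → sjufbofgimgukbeg.
Rule 3 (stop-cluster i-epenthesis): /k/ and /b/ form a stop–stop cluster, so [i] is inserted between them. /sjufbofgimgukbeg/ → sjufbofgimgukibeg.
Rule 4 (regressive voicing assimilation): /f/ precedes the voiced obstruent /b/, so it voices to [v] by assimilation. /f/ precedes the voiced obstruent /g/, so it voices to [v] by assimilation. /sjufbofgimgukibeg/ → sjuvbovgimgukibeg.
Rule 5 (final devoicing): /g/ is a voiced stop in word-final position, so it devoices to [k]. /sjuvbovgimgukibeg/ → sjuvbovgimgukibek.

sjuvbovgimgukibek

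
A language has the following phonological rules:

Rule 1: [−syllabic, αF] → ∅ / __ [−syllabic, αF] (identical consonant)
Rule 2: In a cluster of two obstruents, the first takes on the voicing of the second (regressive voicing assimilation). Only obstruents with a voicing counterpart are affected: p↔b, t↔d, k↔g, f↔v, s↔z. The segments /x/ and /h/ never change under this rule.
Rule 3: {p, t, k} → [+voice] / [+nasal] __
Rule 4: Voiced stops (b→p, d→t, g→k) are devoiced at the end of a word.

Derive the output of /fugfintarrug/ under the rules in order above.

fukfindaruk

Rule 1 (degemination): /rr/ is a geminate; the first /r/ deletes. /fugfintarrug/ → fugfintarug.
Rule 2 (regressive voicing assimilation): /g/ precedes the voiceless obstruent /f/, so it devoices to [k] by assimilation. /fugfintarug/ → fukfintarug.
Rule 3 (post-nasal voicing): /t/ is a voiceless stop immediately after the nasal /n/, so it voices to [d]. /fukfintarug/ → fukfindarug.
Rule 4 (final devoicing): /g/ is a voiced stop in word-final position, so it devoices to [k]. /fukfindarug/ → fukfindaruk.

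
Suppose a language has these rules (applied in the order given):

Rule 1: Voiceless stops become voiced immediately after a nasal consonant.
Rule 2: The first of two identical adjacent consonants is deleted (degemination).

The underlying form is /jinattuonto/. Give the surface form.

Rule 1 (post-nasal voicing): /t/ is a voiceless stop immediately after the nasal /n/, so it voices to [d]. /jinattuonto/ → jinattuondo.
Rule 2 (degemination): /tt/ is a geminate; the first /t/ deletes. /jinattuondo/ → jinatuondo.

jinatuondo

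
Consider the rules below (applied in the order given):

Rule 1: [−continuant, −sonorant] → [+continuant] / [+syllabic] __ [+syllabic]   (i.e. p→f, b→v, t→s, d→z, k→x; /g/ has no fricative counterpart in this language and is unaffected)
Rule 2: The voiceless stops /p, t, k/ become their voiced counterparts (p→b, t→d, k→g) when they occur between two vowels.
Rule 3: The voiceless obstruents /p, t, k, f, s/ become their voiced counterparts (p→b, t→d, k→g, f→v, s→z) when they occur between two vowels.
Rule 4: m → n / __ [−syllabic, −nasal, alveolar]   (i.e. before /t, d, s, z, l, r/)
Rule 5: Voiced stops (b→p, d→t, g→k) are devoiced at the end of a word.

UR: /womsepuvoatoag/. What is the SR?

wonsevuvoazoak

Rule 1 (intervocalic spirantization): /p/ is a stop between vowels /e/ and /u/, so it spirantizes to the fricative [f]. /t/ is a stop between vowels /a/ and /o/, so it spirantizes to the fricative [s]. /womsepuvoatoag/ → womsefuvoasoag.
Rule 2 (intervocalic voicing): no segment meets the environment; /womsefuvoasoag/ is unchanged.
Rule 3 (intervocalic voicing): /f/ is a voiceless obstruent between vowels /e/ and /u/, so it voices to [v]. /s/ is a voiceless obstruent between vowels /a/ and /o/, so it voices to [z]. /womsefuvoasoag/ → womsevuvoazoag.
Rule 4 (nasal place assimilation): /m/ precedes the alveolar consonant /s/, so it assimilates in place to [n]. /womsevuvoazoag/ → wonsevuvoazoag.
Rule 5 (final devoicing): /g/ is a voiced stop in word-final position, so it devoices to [k]. /wonsevuvoazoag/ → wonsevuvoazoak.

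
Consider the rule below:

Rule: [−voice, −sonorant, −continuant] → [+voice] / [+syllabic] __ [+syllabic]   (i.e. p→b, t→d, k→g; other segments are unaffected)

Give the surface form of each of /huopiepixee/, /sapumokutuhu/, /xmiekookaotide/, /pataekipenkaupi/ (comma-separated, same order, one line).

/huopiepixee/: /p/ is a voiceless stop between vowels /o/ and /i/, so it voices to [b]. /p/ is a voiceless stop between vowels /e/ and /i/, so it voices to [b]. → [huobiebixee].
/sapumokutuhu/: /p/ is a voiceless stop between vowels /a/ and /u/, so it voices to [b]. /k/ is a voiceless stop between vowels /o/ and /u/, so it voices to [g]. /t/ is a voiceless stop between vowels /u/ and /u/, so it voices to [d]. → [sabumoguduhu].
/xmiekookaotide/: /k/ is a voiceless stop between vowels /e/ and /o/, so it voices to [g]. /k/ is a voiceless stop between vowels /o/ and /a/, so it voices to [g]. /t/ is a voiceless stop between vowels /o/ and /i/, so it voices to [d]. → [xmiegoogaodide].
/pataekipenkaupi/: /t/ is a voiceless stop between vowels /a/ and /a/, so it voices to [d]. /k/ is a voiceless stop between vowels /e/ and /i/, so it voices to [g]. /p/ is a voiceless stop between vowels /i/ and /e/, so it voices to [b]. /p/ is a voiceless stop between vowels /u/ and /i/, so it voices to [b]. → [padaegibenkaubi].

huobiebixee, sabumoguduhu, xmiegoogaodide, padaegibenkaubi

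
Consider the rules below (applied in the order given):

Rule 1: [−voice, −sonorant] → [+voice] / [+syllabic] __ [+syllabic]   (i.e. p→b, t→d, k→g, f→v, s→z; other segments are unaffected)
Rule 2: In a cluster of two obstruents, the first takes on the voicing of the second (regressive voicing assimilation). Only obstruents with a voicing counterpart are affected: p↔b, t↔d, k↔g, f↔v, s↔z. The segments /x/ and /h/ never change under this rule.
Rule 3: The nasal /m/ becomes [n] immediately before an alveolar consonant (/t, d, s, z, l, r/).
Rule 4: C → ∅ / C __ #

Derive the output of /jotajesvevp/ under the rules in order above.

jodajezvef

Rule 1 (intervocalic voicing): /t/ is a voiceless obstruent between vowels /o/ and /a/, so it voices to [d]. /jotajesvevp/ → jodajesvevp.
Rule 2 (regressive voicing assimilation): /s/ precedes the voiced obstruent /v/, so it voices to [z] by assimilation. /v/ precedes the voiceless obstruent /p/, so it devoices to [f] by assimilation. /jodajesvevp/ → jodajezvefp.
Rule 3 (nasal place assimilation): no segment meets the environment; /jodajezvefp/ is unchanged.
Rule 4 (final cluster simplification): /p/ is the second consonant of a word-final cluster /fp/, so it deletes. /jodajezvefp/ → jodajezvef.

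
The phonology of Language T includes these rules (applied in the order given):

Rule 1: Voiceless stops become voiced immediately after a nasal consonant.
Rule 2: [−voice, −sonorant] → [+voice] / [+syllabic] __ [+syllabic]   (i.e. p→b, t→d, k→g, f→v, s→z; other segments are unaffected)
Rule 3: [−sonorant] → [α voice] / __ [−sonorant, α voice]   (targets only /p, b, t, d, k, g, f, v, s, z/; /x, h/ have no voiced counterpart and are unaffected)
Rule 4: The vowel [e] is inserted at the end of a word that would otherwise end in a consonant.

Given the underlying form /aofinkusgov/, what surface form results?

Rule 1 (post-nasal voicing): /k/ is a voiceless stop immediately after the nasal /n/, so it voices to [g]. /aofinkusgov/ → aofingusgov.
Rule 2 (intervocalic voicing): /f/ is a voiceless obstruent between vowels /o/ and /i/, so it voices to [v]. /aofingusgov/ → aovingusgov.
Rule 3 (regressive voicing assimilation): /s/ precedes the voiced obstruent /g/, so it voices to [z] by assimilation. /aovingusgov/ → aovinguzgov.
Rule 4 (final e-epenthesis): the form ends in the consonant /v/, so [e] is inserted word-finally. /aovinguzgov/ → aovinguzgove.

aovinguzgove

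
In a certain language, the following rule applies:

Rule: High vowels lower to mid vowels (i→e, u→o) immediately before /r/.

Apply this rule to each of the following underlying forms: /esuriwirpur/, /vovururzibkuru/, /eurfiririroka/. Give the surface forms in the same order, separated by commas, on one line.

/esuriwirpur/: /u/ is a high vowel immediately before /r/, so it lowers to [o]. /i/ is a high vowel immediately before /r/, so it lowers to [e]. /u/ is a high vowel immediately before /r/, so it lowers to [o]. → [esoriwerpor].
/vovururzibkuru/: /u/ is a high vowel immediately before /r/, so it lowers to [o]. /u/ is a high vowel immediately before /r/, so it lowers to [o]. /u/ is a high vowel immediately before /r/, so it lowers to [o]. → [vovororzibkoru].
/eurfiririroka/: /u/ is a high vowel immediately before /r/, so it lowers to [o]. /i/ is a high vowel immediately before /r/, so it lowers to [e]. /i/ is a high vowel immediately before /r/, so it lowers to [e]. /i/ is a high vowel immediately before /r/, so it lowers to [e]. → [eorferereroka].

esoriwerpor, vovororzibkoru, eorferereroka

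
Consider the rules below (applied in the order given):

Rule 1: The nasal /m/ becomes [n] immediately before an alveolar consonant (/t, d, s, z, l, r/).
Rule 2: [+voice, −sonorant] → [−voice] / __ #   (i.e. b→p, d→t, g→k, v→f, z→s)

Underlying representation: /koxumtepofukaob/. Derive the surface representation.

koxuntepofukaop

Rule 1 (nasal place assimilation): /m/ precedes the alveolar consonant /t/, so it assimilates in place to [n]. /koxumtepofukaob/ → koxuntepofukaob.
Rule 2 (final devoicing): /b/ is a voiced obstruent in word-final position, so it devoices to [p]. /koxuntepofukaob/ → koxuntepofukaop.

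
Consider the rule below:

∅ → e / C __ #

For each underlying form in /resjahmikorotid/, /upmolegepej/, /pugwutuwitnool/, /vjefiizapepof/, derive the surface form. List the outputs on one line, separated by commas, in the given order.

/resjahmikorotid/: the form ends in the consonant /d/, so [e] is inserted word-finally. → [resjahmikorotide].
/upmolegepej/: the form ends in the consonant /j/, so [e] is inserted word-finally. → [upmolegepeje].
/pugwutuwitnool/: the form ends in the consonant /l/, so [e] is inserted word-finally. → [pugwutuwitnoole].
/vjefiizapepof/: the form ends in the consonant /f/, so [e] is inserted word-finally. → [vjefiizapepofe].

resjahmikorotide, upmolegepeje, pugwutuwitnoole, vjefiizapepofe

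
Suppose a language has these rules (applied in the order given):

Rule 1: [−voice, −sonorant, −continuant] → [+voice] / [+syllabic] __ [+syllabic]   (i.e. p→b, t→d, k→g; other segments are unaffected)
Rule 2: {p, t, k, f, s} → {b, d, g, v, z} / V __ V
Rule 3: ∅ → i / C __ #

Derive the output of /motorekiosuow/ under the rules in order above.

Rule 1 (intervocalic voicing): /t/ is a voiceless stop between vowels /o/ and /o/, so it voices to [d]. /k/ is a voiceless stop between vowels /e/ and /i/, so it voices to [g]. /motorekiosuow/ → modoregiosuow.
Rule 2 (intervocalic voicing): /s/ is a voiceless obstruent between vowels /o/ and /u/, so it voices to [z]. /modoregiosuow/ → modoregiozuow.
Rule 3 (final i-epenthesis): the form ends in the consonant /w/, so [i] is inserted word-finally. /modoregiozuow/ → modoregiozuowi.

modoregiozuowi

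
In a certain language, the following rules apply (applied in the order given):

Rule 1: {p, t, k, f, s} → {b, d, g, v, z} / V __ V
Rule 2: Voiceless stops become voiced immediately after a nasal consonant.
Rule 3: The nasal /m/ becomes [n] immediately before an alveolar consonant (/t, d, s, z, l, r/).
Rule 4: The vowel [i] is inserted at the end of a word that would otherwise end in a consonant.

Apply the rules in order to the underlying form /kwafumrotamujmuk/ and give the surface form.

Rule 1 (intervocalic voicing): /f/ is a voiceless obstruent between vowels /a/ and /u/, so it voices to [v]. /t/ is a voiceless obstruent between vowels /o/ and /a/, so it voices to [d]. /kwafumrotamujmuk/ → kwavumrodamujmuk.
Rule 2 (post-nasal voicing): no segment meets the environment; /kwavumrodamujmuk/ is unchanged.
Rule 3 (nasal place assimilation): /m/ precedes the alveolar consonant /r/, so it assimilates in place to [n]. /kwavumrodamujmuk/ → kwavunrodamujmuk.
Rule 4 (final i-epenthesis): the form ends in the consonant /k/, so [i] is inserted word-finally. /kwavunrodamujmuk/ → kwavunrodamujmuki.

kwavunrodamujmuki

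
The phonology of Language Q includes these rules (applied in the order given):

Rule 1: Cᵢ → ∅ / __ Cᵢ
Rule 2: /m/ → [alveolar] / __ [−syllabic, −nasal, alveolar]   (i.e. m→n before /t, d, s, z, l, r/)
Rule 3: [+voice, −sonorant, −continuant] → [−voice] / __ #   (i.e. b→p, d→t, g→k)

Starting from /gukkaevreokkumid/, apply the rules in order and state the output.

Rule 1 (degemination): /kk/ is a geminate; the first /k/ deletes. /kk/ is a geminate; the first /k/ deletes. /gukkaevreokkumid/ → gukaevreokumid.
Rule 2 (nasal place assimilation): no segment meets the environment; /gukaevreokumid/ is unchanged.
Rule 3 (final devoicing): /d/ is a voiced stop in word-final position, so it devoices to [t]. /gukaevreokumid/ → gukaevreokumit.

gukaevreokumit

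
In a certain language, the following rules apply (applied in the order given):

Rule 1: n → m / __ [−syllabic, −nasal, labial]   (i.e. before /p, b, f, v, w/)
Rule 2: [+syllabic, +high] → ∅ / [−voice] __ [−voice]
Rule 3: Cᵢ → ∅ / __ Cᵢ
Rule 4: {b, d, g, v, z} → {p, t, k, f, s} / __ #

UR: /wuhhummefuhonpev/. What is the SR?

Rule 1 (nasal place assimilation): /n/ precedes the labial consonant /p/, so it assimilates in place to [m]. /wuhhummefuhonpev/ → wuhhummefuhompev.
Rule 2 (high vowel syncope): /u/ is a high vowel flanked by voiceless consonants /f/ and /h/, so it deletes. /wuhhummefuhompev/ → wuhhummefhompev.
Rule 3 (degemination): /hh/ is a geminate; the first /h/ deletes. /mm/ is a geminate; the first /m/ deletes. /wuhhummefhompev/ → wuhumefhompev.
Rule 4 (final devoicing): /v/ is a voiced obstruent in word-final position, so it devoices to [f]. /wuhumefhompev/ → wuhumefhompef.

wuhumefhompef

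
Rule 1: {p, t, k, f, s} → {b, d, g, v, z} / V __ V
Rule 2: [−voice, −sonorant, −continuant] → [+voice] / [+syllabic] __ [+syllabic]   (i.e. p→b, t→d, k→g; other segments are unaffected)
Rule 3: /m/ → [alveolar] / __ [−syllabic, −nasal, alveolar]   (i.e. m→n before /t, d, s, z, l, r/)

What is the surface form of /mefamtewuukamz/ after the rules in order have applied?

mevantewuuganz

Rule 1 (intervocalic voicing): /f/ is a voiceless obstruent between vowels /e/ and /a/, so it voices to [v]. /k/ is a voiceless obstruent between vowels /u/ and /a/, so it voices to [g]. /mefamtewuukamz/ → mevamtewuugamz.
Rule 2 (intervocalic voicing): no segment meets the environment; /mevamtewuugamz/ is unchanged.
Rule 3 (nasal place assimilation): /m/ precedes the alveolar consonant /t/, so it assimilates in place to [n]. /m/ precedes the alveolar consonant /z/, so it assimilates in place to [n]. /mevamtewuugamz/ → mevantewuuganz.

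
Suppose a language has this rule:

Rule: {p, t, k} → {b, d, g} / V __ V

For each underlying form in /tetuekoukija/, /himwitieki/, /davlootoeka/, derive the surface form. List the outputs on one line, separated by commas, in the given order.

/tetuekoukija/: /t/ is a voiceless stop between vowels /e/ and /u/, so it voices to [d]. /k/ is a voiceless stop between vowels /e/ and /o/, so it voices to [g]. /k/ is a voiceless stop between vowels /u/ and /i/, so it voices to [g]. → [teduegougija].
/himwitieki/: /t/ is a voiceless stop between vowels /i/ and /i/, so it voices to [d]. /k/ is a voiceless stop between vowels /e/ and /i/, so it voices to [g]. → [himwidiegi].
/davlootoeka/: /t/ is a voiceless stop between vowels /o/ and /o/, so it voices to [d]. /k/ is a voiceless stop between vowels /e/ and /a/, so it voices to [g]. → [davloodoega].

teduegougija, himwidiegi, davloodoega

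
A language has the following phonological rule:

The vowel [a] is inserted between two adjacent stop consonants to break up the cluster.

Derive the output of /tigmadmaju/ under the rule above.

No segment of /tigmadmaju/ meets the structural description of the rule, so the form surfaces unchanged.

tigmadmaju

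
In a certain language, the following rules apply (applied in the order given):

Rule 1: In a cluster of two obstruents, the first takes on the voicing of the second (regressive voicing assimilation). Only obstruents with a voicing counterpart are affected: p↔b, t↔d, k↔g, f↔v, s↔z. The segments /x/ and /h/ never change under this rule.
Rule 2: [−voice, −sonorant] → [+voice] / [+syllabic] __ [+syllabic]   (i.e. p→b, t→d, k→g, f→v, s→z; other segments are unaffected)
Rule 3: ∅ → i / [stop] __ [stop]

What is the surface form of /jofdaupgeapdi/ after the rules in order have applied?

Rule 1 (regressive voicing assimilation): /f/ precedes the voiced obstruent /d/, so it voices to [v] by assimilation. /p/ precedes the voiced obstruent /g/, so it voices to [b] by assimilation. /p/ precedes the voiced obstruent /d/, so it voices to [b] by assimilation. /jofdaupgeapdi/ → jovdaubgeabdi.
Rule 2 (intervocalic voicing): no segment meets the environment; /jovdaubgeabdi/ is unchanged.
Rule 3 (stop-cluster i-epenthesis): /b/ and /g/ form a stop–stop cluster, so [i] is inserted between them. /b/ and /d/ form a stop–stop cluster, so [i] is inserted between them. /jovdaubgeabdi/ → jovdaubigeabidi.

jovdaubigeabidi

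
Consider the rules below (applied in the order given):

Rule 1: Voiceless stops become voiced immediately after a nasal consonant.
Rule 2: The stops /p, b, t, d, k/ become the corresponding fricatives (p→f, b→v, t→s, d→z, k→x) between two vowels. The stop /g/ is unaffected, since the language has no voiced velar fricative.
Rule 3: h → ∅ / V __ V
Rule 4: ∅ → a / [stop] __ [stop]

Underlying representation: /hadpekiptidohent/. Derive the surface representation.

hadapexipatizoend

Rule 1 (post-nasal voicing): /t/ is a voiceless stop immediately after the nasal /n/, so it voices to [d]. /hadpekiptidohent/ → hadpekiptidohend.
Rule 2 (intervocalic spirantization): /k/ is a stop between vowels /e/ and /i/, so it spirantizes to the fricative [x]. /d/ is a stop between vowels /i/ and /o/, so it spirantizes to the fricative [z]. /hadpekiptidohend/ → hadpexiptizohend.
Rule 3 (intervocalic h-deletion): /h/ occurs between vowels /o/ and /e/, so it deletes. /hadpexiptizohend/ → hadpexiptizoend.
Rule 4 (stop-cluster a-epenthesis): /d/ and /p/ form a stop–stop cluster, so [a] is inserted between them. /p/ and /t/ form a stop–stop cluster, so [a] is inserted between them. /hadpexiptizoend/ → hadapexipatizoend.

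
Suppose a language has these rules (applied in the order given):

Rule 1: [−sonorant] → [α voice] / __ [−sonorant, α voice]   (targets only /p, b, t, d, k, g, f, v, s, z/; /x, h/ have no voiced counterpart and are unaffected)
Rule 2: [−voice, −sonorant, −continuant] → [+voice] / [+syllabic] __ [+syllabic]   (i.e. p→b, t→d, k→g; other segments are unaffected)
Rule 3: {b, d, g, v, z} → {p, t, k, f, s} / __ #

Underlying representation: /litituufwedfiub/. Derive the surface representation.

lididuufwetfiup

Rule 1 (regressive voicing assimilation): /d/ precedes the voiceless obstruent /f/, so it devoices to [t] by assimilation. /litituufwedfiub/ → litituufwetfiub.
Rule 2 (intervocalic voicing): /t/ is a voiceless stop between vowels /i/ and /i/, so it voices to [d]. /t/ is a voiceless stop between vowels /i/ and /u/, so it voices to [d]. /litituufwetfiub/ → lididuufwetfiub.
Rule 3 (final devoicing): /b/ is a voiced obstruent in word-final position, so it devoices to [p]. /lididuufwetfiub/ → lididuufwetfiup.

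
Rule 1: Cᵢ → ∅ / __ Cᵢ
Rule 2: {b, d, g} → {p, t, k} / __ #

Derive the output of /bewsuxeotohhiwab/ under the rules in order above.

Rule 1 (degemination): /hh/ is a geminate; the first /h/ deletes. /bewsuxeotohhiwab/ → bewsuxeotohiwab.
Rule 2 (final devoicing): /b/ is a voiced stop in word-final position, so it devoices to [p]. /bewsuxeotohiwab/ → bewsuxeotohiwap.

bewsuxeotohiwap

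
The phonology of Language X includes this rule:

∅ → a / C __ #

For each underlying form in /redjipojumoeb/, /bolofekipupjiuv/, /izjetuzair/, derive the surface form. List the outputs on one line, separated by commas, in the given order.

redjipojumoeba, bolofekipupjiuva, izjetuzaira

/redjipojumoeb/: the form ends in the consonant /b/, so [a] is inserted word-finally. → [redjipojumoeba].
/bolofekipupjiuv/: the form ends in the consonant /v/, so [a] is inserted word-finally. → [bolofekipupjiuva].
/izjetuzair/: the form ends in the consonant /r/, so [a] is inserted word-finally. → [izjetuzaira].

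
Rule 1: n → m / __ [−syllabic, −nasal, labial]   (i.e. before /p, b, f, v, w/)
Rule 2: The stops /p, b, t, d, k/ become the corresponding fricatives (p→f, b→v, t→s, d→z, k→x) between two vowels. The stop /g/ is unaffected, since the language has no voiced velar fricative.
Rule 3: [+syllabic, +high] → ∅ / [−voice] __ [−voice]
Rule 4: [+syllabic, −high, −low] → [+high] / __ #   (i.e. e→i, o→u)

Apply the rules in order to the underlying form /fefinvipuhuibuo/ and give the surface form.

fefimvifhuivuu

Rule 1 (nasal place assimilation): /n/ precedes the labial consonant /v/, so it assimilates in place to [m]. /fefinvipuhuibuo/ → fefimvipuhuibuo.
Rule 2 (intervocalic spirantization): /p/ is a stop between vowels /i/ and /u/, so it spirantizes to the fricative [f]. /b/ is a stop between vowels /i/ and /u/, so it spirantizes to the fricative [v]. /fefimvipuhuibuo/ → fefimvifuhuivuo.
Rule 3 (high vowel syncope): /u/ is a high vowel flanked by voiceless consonants /f/ and /h/, so it deletes. /fefimvifuhuivuo/ → fefimvifhuivuo.
Rule 4 (final vowel raising): /o/ is a mid vowel in word-final position, so it raises to [u]. /fefimvifhuivuo/ → fefimvifhuivuu.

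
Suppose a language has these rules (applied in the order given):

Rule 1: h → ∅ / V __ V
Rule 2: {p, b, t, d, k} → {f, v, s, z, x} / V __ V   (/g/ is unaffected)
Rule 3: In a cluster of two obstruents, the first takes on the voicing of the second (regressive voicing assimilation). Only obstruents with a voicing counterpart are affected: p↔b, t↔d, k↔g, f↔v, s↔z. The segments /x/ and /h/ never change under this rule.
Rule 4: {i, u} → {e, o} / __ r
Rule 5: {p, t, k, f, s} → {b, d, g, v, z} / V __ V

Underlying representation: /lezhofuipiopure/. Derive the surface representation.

leshovuiviovore

Rule 1 (intervocalic h-deletion): no segment meets the environment; /lezhofuipiopure/ is unchanged.
Rule 2 (intervocalic spirantization): /p/ is a stop between vowels /i/ and /i/, so it spirantizes to the fricative [f]. /p/ is a stop between vowels /o/ and /u/, so it spirantizes to the fricative [f]. /lezhofuipiopure/ → lezhofuifiofure.
Rule 3 (regressive voicing assimilation): /z/ precedes the voiceless obstruent /h/, so it devoices to [s] by assimilation. /lezhofuifiofure/ → leshofuifiofure.
Rule 4 (pre-rhotic lowering): /u/ is a high vowel immediately before /r/, so it lowers to [o]. /leshofuifiofure/ → leshofuifiofore.
Rule 5 (intervocalic voicing): /f/ is a voiceless obstruent between vowels /o/ and /u/, so it voices to [v]. /f/ is a voiceless obstruent between vowels /i/ and /i/, so it voices to [v]. /f/ is a voiceless obstruent between vowels /o/ and /o/, so it voices to [v]. /leshofuifiofore/ → leshovuiviovore.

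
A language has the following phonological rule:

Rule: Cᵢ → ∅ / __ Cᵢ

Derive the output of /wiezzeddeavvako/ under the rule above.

wiezedeavako

/zz/ is a geminate; the first /z/ deletes.
/dd/ is a geminate; the first /d/ deletes.
/vv/ is a geminate; the first /v/ deletes.
Surface form: [wiezedeavako].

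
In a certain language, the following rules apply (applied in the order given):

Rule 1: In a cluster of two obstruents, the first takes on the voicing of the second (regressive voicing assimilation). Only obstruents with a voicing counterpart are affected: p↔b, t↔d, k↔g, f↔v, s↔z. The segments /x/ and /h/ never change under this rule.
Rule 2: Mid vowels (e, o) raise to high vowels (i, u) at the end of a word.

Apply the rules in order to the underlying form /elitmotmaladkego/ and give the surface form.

elitmotmalatkegu

Rule 1 (regressive voicing assimilation): /d/ precedes the voiceless obstruent /k/, so it devoices to [t] by assimilation. /elitmotmaladkego/ → elitmotmalatkego.
Rule 2 (final vowel raising): /o/ is a mid vowel in word-final position, so it raises to [u]. /elitmotmalatkego/ → elitmotmalatkegu.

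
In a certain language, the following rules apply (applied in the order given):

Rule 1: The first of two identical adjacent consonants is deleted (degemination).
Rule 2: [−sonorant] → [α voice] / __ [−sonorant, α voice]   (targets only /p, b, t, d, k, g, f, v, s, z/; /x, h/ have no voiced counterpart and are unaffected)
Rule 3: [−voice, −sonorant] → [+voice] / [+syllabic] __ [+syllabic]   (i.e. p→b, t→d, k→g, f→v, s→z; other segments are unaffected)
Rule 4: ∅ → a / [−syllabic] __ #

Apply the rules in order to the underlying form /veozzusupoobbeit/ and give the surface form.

Rule 1 (degemination): /zz/ is a geminate; the first /z/ deletes. /bb/ is a geminate; the first /b/ deletes. /veozzusupoobbeit/ → veozusupoobeit.
Rule 2 (regressive voicing assimilation): no segment meets the environment; /veozusupoobeit/ is unchanged.
Rule 3 (intervocalic voicing): /s/ is a voiceless obstruent between vowels /u/ and /u/, so it voices to [z]. /p/ is a voiceless obstruent between vowels /u/ and /o/, so it voices to [b]. /veozusupoobeit/ → veozuzuboobeit.
Rule 4 (final a-epenthesis): the form ends in the consonant /t/, so [a] is inserted word-finally. /veozuzuboobeit/ → veozuzuboobeita.

veozuzuboobeita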